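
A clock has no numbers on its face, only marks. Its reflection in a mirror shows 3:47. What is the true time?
Reflection across the vertical (12-6) axis maps a hand at angle A degrees to (360 - A) degrees, which sends a reading of T minutes past 12:00 to (720 - T) minutes past 12:00.
Mirror reads 3:47 = 227 minutes past 12:00.
Actual time: (720 - 227) mod 720 = 493 minutes = 8:13.

Final answer: 8:13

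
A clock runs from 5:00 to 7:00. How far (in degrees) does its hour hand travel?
The hour hand moves 0.5 degrees per minute.
Time elapsed: 7:00 - 5:00 = 120 minutes
Angular displacement: 120 x 0.5 = 60 degrees

Final answer: 60 degrees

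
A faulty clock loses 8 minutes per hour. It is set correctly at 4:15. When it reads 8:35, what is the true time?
For every 60 true minutes, the faulty clock advances 52 minutes, so 1 faulty-clock minute corresponds to 60/52 true minutes.
From 4:15 to 8:35 on the faulty dial is 260 minutes.
True elapsed: 260 x 60/52 = 300 minutes = 5 hours.
True time: 4:15 + 5 hours = 9:15.

Final answer: 9:15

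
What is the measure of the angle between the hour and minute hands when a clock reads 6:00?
Hour hand position: 6 x 30 + 0 x 0.5 = 180 degrees
Minute hand position: 0 x 6 = 0 degrees
Difference: |180 - 0| = 180 degrees
The angle between the hands is 180 degrees

Final answer: 180 degrees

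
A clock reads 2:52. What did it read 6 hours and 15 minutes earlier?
Starting time: 2:52 = 172 total minutes past 12:00
Subtracting: 6 hours and 15 minutes = 375 minutes
172 - 375 = -203 (negative, add 12 hours = 720) = 517 minutes
= 8 hours and 37 minutes past 12:00 = 8:37

Final answer: 8:37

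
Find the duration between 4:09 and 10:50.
From 4:09 to 10:50:
(10 x 60 + 50) - (4 x 60 + 9) = 650 - 249 = 401 minutes
= 6 hours and 41 minutes

Final answer: 6 hours and 41 minutes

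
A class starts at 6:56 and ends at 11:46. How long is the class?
From 6:56 to 11:46:
(11 x 60 + 46) - (6 x 60 + 56) = 706 - 416 = 290 minutes
= 4 hours and 50 minutes

Final answer: 4 hours and 50 minutes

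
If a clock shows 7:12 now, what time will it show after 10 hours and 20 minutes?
Starting time: 7:12
Adding 20 minutes to 12 minutes: 12 + 20 = 32 minutes
Adding 10 hours: 7 + 10 = 17 - 12 = 5
Final time: 5:32

Final answer: 5:32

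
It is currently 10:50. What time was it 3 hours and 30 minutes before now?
Starting time: 10:50 = 650 total minutes past 12:00
Subtracting: 3 hours and 30 minutes = 210 minutes
650 - 210 = 440 minutes
= 7 hours and 20 minutes past 12:00 = 7:20

Final answer: 7:20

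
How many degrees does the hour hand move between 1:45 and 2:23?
The hour hand moves 0.5 degrees per minute.
Time elapsed: 2:23 - 1:45 = 38 minutes
Angular displacement: 38 x 0.5 = 19 degrees

Final answer: 19 degrees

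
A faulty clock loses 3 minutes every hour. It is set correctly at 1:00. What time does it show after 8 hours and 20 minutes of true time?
For every 60 true minutes, the faulty clock advances 60 - 3 = 57 minutes.
True elapsed: 8 hours and 20 minutes = 500 minutes.
Faulty clock advances: 500 x 57/60 = 475 minutes (drift: 25 minutes behind).
Shown time: 1:00 + 475 minutes = 8:55.

Final answer: 8:55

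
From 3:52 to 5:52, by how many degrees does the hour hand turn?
The hour hand moves 0.5 degrees per minute.
Time elapsed: 5:52 - 3:52 = 120 minutes
Angular displacement: 120 x 0.5 = 60 degrees

Final answer: 60 degrees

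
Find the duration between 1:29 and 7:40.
From 1:29 to 7:40:
(7 x 60 + 40) - (1 x 60 + 29) = 460 - 89 = 371 minutes
= 6 hours and 11 minutes

Final answer: 6 hours and 11 minutes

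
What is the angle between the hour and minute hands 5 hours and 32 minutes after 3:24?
First find the time 5 hours and 32 minutes after 3:24.
Total minutes: 3 x 60 + 24 + 5 x 60 + 32 = 536.
536 mod 720 = 536 minutes = 8:56.
Now compute the angle at 8:56:
Hour hand: 8 x 30 + 56 x 0.5 = 268 degrees
Minute hand: 56 x 6 = 336 degrees
Difference: |268 - 336| = 68 degrees
The angle is 68 degrees

Final answer: 68 degrees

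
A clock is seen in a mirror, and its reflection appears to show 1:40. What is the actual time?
Reflection across the vertical (12-6) axis maps a hand at angle A degrees to (360 - A) degrees, which sends a reading of T minutes past 12:00 to (720 - T) minutes past 12:00.
Mirror reads 1:40 = 100 minutes past 12:00.
Actual time: (720 - 100) mod 720 = 620 minutes = 10:20.

Final answer: 10:20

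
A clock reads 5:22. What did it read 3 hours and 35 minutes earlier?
Starting time: 5:22 = 322 total minutes past 12:00
Subtracting: 3 hours and 35 minutes = 215 minutes
322 - 215 = 107 minutes
= 1 hour and 47 minutes past 12:00 = 1:47

Final answer: 1:47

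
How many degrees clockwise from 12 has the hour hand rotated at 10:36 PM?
The hour hand moves 30 degrees per hour and 0.5 degrees per minute.
At 10:36: (10) x 30 + 36 x 0.5 = 300 + 18 = 318 degrees

Final answer: 318 degrees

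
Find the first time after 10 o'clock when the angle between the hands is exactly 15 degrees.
At t minutes past 10:00, the hour hand is at 30 x 10 + 0.5t degrees and the minute hand is at 6t degrees.
The smaller angle between them is 15 degrees when |30H - 5.5t| = 15 or |30H - 5.5t| = 345.
With H = 10, solve 30 x 10 - 5.5t = +/- target for each target:
  t = (30 x 10 - 15) / 5.5 = 51.82
  t = (30 x 10 + 15) / 5.5 = 57.27
  t = (30 x 10 - 345) / 5.5 = -8.18 (outside (0, 60))
  t = (30 x 10 + 345) / 5.5 = 117.27 (outside (0, 60))
Valid solutions in (0, 60): {51.82, 57.27} minutes.
The first occurrence is t = 51.82 minutes.
The hands form a 15-degree angle at 51.82 minutes past 10:00.

Final answer: 51.82 minutes past 10:00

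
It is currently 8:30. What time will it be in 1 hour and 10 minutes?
Starting time: 8:30
Adding 10 minutes to 30 minutes: 30 + 10 = 40 minutes
Adding 1 hour: 8 + 1 = 9
Final time: 9:40

Final answer: 9:40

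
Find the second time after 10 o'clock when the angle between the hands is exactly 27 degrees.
At t minutes past 10:00, the hour hand is at 30 x 10 + 0.5t degrees and the minute hand is at 6t degrees.
The smaller angle between them is 27 degrees when |30H - 5.5t| = 27 or |30H - 5.5t| = 333.
With H = 10, solve 30 x 10 - 5.5t = +/- target for each target:
  t = (30 x 10 - 27) / 5.5 = 49.64
  t = (30 x 10 + 27) / 5.5 = 59.45
  t = (30 x 10 - 333) / 5.5 = -6 (outside (0, 60))
  t = (30 x 10 + 333) / 5.5 = 115.09 (outside (0, 60))
Valid solutions in (0, 60): {49.64, 59.45} minutes.
The second occurrence is t = 59.45 minutes.
The hands form a 27-degree angle at 59.45 minutes past 10:00.

Final answer: 59.45 minutes past 10:00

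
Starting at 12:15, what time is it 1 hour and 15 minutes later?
Starting time: 12:15
Adding 15 minutes to 15 minutes: 15 + 15 = 30 minutes
Adding 1 hour: 12 + 1 = 13 - 12 = 1
Final time: 1:30

Final answer: 1:30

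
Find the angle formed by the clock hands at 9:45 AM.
Hour hand position: 9 x 30 + 45 x 0.5 = 292.5 degrees
Minute hand position: 45 x 6 = 270 degrees
Difference: |292.5 - 270| = 22.5 degrees
The angle between the hands is 22.5 degrees

Final answer: 22.5 degrees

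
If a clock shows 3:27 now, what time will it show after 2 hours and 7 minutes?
Starting time: 3:27
Adding 7 minutes to 27 minutes: 27 + 7 = 34 minutes
Adding 2 hours: 3 + 2 = 5
Final time: 5:34

Final answer: 5:34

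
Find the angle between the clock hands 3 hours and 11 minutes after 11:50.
First find the time 3 hours and 11 minutes after 11:50.
Total minutes: 11 x 60 + 50 + 3 x 60 + 11 = 901.
901 mod 720 = 181 minutes = 3:01.
Now compute the angle at 3:01:
Hour hand: 3 x 30 + 1 x 0.5 = 90.5 degrees
Minute hand: 1 x 6 = 6 degrees
Difference: |90.5 - 6| = 84.5 degrees
The angle is 84.5 degrees

Final answer: 84.5 degrees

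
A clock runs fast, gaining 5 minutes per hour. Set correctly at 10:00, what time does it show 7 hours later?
For every 60 true minutes, the faulty clock advances 60 + 5 = 65 minutes.
True elapsed: 7 hours = 420 minutes.
Faulty clock advances: 420 x 65/60 = 455 minutes (drift: 35 minutes ahead).
Shown time: 10:00 + 455 minutes = 5:35.

Final answer: 5:35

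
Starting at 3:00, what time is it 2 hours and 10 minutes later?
Starting time: 3:00
Adding 10 minutes to 0 minutes: 0 + 10 = 10 minutes
Adding 2 hours: 3 + 2 = 5
Final time: 5:10

Final answer: 5:10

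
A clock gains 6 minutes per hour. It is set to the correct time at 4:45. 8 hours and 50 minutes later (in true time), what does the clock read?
For every 60 true minutes, the faulty clock advances 60 + 6 = 66 minutes.
True elapsed: 8 hours and 50 minutes = 530 minutes.
Faulty clock advances: 530 x 66/60 = 583 minutes (drift: 53 minutes ahead).
Shown time: 4:45 + 583 minutes = 2:28.

Final answer: 2:28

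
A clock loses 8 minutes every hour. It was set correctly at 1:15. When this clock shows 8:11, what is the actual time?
For every 60 true minutes, the faulty clock advances 52 minutes, so 1 faulty-clock minute corresponds to 60/52 true minutes.
From 1:15 to 8:11 on the faulty dial is 416 minutes.
True elapsed: 416 x 60/52 = 480 minutes = 8 hours.
True time: 1:15 + 8 hours = 9:15.

Final answer: 9:15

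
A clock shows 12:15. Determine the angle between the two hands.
Hour hand position: 0 x 30 + 15 x 0.5 = 7.5 degrees
Minute hand position: 15 x 6 = 90 degrees
Difference: |7.5 - 90| = 82.5 degrees
The angle between the hands is 82.5 degrees

Final answer: 82.5 degrees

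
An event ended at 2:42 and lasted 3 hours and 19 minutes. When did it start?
Starting time: 2:42 = 162 total minutes past 12:00
Subtracting: 3 hours and 19 minutes = 199 minutes
162 - 199 = -37 (negative, add 12 hours = 720) = 683 minutes
= 11 hours and 23 minutes past 12:00 = 11:23

Final answer: 11:23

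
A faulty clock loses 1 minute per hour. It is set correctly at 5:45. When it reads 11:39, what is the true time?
For every 60 true minutes, the faulty clock advances 59 minutes, so 1 faulty-clock minute corresponds to 60/59 true minutes.
From 5:45 to 11:39 on the faulty dial is 354 minutes.
True elapsed: 354 x 60/59 = 360 minutes = 6 hours.
True time: 5:45 + 6 hours = 11:45.

Final answer: 11:45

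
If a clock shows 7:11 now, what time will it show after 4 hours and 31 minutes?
Starting time: 7:11
Adding 31 minutes to 11 minutes: 11 + 31 = 42 minutes
Adding 4 hours: 7 + 4 = 11
Final time: 11:42

Final answer: 11:42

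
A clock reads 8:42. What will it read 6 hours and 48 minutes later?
Starting time: 8:42
Adding 48 minutes to 42 minutes: 42 + 48 = 90 minutes = 1 hour and 30 minutes
Adding 6 hours: 8 + 6 + 1 (carry) = 15 - 12 = 3
Final time: 3:30

Final answer: 3:30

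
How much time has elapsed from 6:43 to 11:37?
From 6:43 to 11:37:
(11 x 60 + 37) - (6 x 60 + 43) = 697 - 403 = 294 minutes
= 4 hours and 54 minutes

Final answer: 4 hours and 54 minutes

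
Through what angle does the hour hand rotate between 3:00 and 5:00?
The hour hand moves 0.5 degrees per minute.
Time elapsed: 5:00 - 3:00 = 120 minutes
Angular displacement: 120 x 0.5 = 60 degrees

Final answer: 60 degrees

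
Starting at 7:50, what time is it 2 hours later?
Starting time: 7:50
Adding 0 minutes to 50 minutes: 50 + 0 = 50 minutes
Adding 2 hours: 7 + 2 = 9
Final time: 9:50

Final answer: 9:50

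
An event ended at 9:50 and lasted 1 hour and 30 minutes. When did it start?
Starting time: 9:50 = 590 total minutes past 12:00
Subtracting: 1 hour and 30 minutes = 90 minutes
590 - 90 = 500 minutes
= 8 hours and 20 minutes past 12:00 = 8:20

Final answer: 8:20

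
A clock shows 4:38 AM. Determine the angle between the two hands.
Hour hand position: 4 x 30 + 38 x 0.5 = 139 degrees
Minute hand position: 38 x 6 = 228 degrees
Difference: |139 - 228| = 89 degrees
The angle between the hands is 89 degrees

Final answer: 89 degrees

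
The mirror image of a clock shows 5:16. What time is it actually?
Reflection across the vertical (12-6) axis maps a hand at angle A degrees to (360 - A) degrees, which sends a reading of T minutes past 12:00 to (720 - T) minutes past 12:00.
Mirror reads 5:16 = 316 minutes past 12:00.
Actual time: (720 - 316) mod 720 = 404 minutes = 6:44.

Final answer: 6:44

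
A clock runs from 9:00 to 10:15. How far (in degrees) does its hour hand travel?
The hour hand moves 0.5 degrees per minute.
Time elapsed: 10:15 - 9:00 = 75 minutes
Angular displacement: 75 x 0.5 = 37.5 degrees

Final answer: 37.5 degrees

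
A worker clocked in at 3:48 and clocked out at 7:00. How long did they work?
From 3:48 to 7:00:
(7 x 60 + 0) - (3 x 60 + 48) = 420 - 228 = 192 minutes
= 3 hours and 12 minutes

Final answer: 3 hours and 12 minutes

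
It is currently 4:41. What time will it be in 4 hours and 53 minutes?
Starting time: 4:41
Adding 53 minutes to 41 minutes: 41 + 53 = 94 minutes = 1 hour and 34 minutes
Adding 4 hours: 4 + 4 + 1 (carry) = 9
Final time: 9:34

Final answer: 9:34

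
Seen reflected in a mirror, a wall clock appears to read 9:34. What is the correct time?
Reflection across the vertical (12-6) axis maps a hand at angle A degrees to (360 - A) degrees, which sends a reading of T minutes past 12:00 to (720 - T) minutes past 12:00.
Mirror reads 9:34 = 574 minutes past 12:00.
Actual time: (720 - 574) mod 720 = 146 minutes = 2:26.

Final answer: 2:26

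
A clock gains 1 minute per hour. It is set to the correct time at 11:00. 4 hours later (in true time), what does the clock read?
For every 60 true minutes, the faulty clock advances 60 + 1 = 61 minutes.
True elapsed: 4 hours = 240 minutes.
Faulty clock advances: 240 x 61/60 = 244 minutes (drift: 4 minutes ahead).
Shown time: 11:00 + 244 minutes = 3:04.

Final answer: 3:04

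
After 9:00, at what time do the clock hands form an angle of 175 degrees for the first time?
At t minutes past 9:00, the hour hand is at 30 x 9 + 0.5t degrees and the minute hand is at 6t degrees.
The smaller angle between them is 175 degrees when |30H - 5.5t| = 175 or |30H - 5.5t| = 185.
With H = 9, solve 30 x 9 - 5.5t = +/- target for each target:
  t = (30 x 9 - 175) / 5.5 = 17.27
  t = (30 x 9 + 175) / 5.5 = 80.91 (outside (0, 60))
  t = (30 x 9 - 185) / 5.5 = 15.45
  t = (30 x 9 + 185) / 5.5 = 82.73 (outside (0, 60))
Valid solutions in (0, 60): {15.45, 17.27} minutes.
The first occurrence is t = 15.45 minutes.
The hands form a 175-degree angle at 15.45 minutes past 9:00.

Final answer: 15.45 minutes past 9:00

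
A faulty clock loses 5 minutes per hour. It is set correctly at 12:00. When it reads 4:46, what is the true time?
For every 60 true minutes, the faulty clock advances 55 minutes, so 1 faulty-clock minute corresponds to 60/55 true minutes.
From 12:00 to 4:46 on the faulty dial is 286 minutes.
True elapsed: 286 x 60/55 = 312 minutes = 5 hours and 12 minutes.
True time: 12:00 + 5 hours and 12 minutes = 5:12.

Final answer: 5:12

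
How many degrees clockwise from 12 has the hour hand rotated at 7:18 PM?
The hour hand moves 30 degrees per hour and 0.5 degrees per minute.
At 7:18: (7) x 30 + 18 x 0.5 = 210 + 9 = 219 degrees

Final answer: 219 degrees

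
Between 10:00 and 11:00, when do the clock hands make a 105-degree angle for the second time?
At t minutes past 10:00, the hour hand is at 30 x 10 + 0.5t degrees and the minute hand is at 6t degrees.
The smaller angle between them is 105 degrees when |30H - 5.5t| = 105 or |30H - 5.5t| = 255.
With H = 10, solve 30 x 10 - 5.5t = +/- target for each target:
  t = (30 x 10 - 105) / 5.5 = 35.45
  t = (30 x 10 + 105) / 5.5 = 73.64 (outside (0, 60))
  t = (30 x 10 - 255) / 5.5 = 8.18
  t = (30 x 10 + 255) / 5.5 = 100.91 (outside (0, 60))
Valid solutions in (0, 60): {8.18, 35.45} minutes.
The second occurrence is t = 35.45 minutes.
The hands form a 105-degree angle at 35.45 minutes past 10:00.

Final answer: 35.45 minutes past 10:00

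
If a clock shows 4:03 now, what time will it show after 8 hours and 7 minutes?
Starting time: 4:03
Adding 7 minutes to 3 minutes: 3 + 7 = 10 minutes
Adding 8 hours: 4 + 8 = 12
Final time: 12:10

Final answer: 12:10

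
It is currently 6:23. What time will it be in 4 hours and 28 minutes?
Starting time: 6:23
Adding 28 minutes to 23 minutes: 23 + 28 = 51 minutes
Adding 4 hours: 6 + 4 = 10
Final time: 10:51

Final answer: 10:51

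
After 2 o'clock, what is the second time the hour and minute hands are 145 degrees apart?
At t minutes past 2:00, the hour hand is at 30 x 2 + 0.5t degrees and the minute hand is at 6t degrees.
The smaller angle between them is 145 degrees when |30H - 5.5t| = 145 or |30H - 5.5t| = 215.
With H = 2, solve 30 x 2 - 5.5t = +/- target for each target:
  t = (30 x 2 - 145) / 5.5 = -15.45 (outside (0, 60))
  t = (30 x 2 + 145) / 5.5 = 37.27
  t = (30 x 2 - 215) / 5.5 = -28.18 (outside (0, 60))
  t = (30 x 2 + 215) / 5.5 = 50
Valid solutions in (0, 60): {37.27, 50} minutes.
The second occurrence is t = 50 minutes.
The hands form a 145-degree angle at 50 minutes past 2:00.

Final answer: 50 minutes past 2:00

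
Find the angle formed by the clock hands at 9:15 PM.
Hour hand position: 9 x 30 + 15 x 0.5 = 277.5 degrees
Minute hand position: 15 x 6 = 90 degrees
Difference: |277.5 - 90| = 187.5 degrees
Since 187.5 > 180, the smaller angle is 360 - 187.5 = 172.5 degrees

Final answer: 172.5 degrees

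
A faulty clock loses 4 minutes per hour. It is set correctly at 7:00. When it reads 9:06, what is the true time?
For every 60 true minutes, the faulty clock advances 56 minutes, so 1 faulty-clock minute corresponds to 60/56 true minutes.
From 7:00 to 9:06 on the faulty dial is 126 minutes.
True elapsed: 126 x 60/56 = 135 minutes = 2 hours and 15 minutes.
True time: 7:00 + 2 hours and 15 minutes = 9:15.

Final answer: 9:15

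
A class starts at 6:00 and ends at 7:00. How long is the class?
From 6:00 to 7:00:
(7 x 60 + 0) - (6 x 60 + 0) = 420 - 360 = 60 minutes
= 1 hour

Final answer: 1 hour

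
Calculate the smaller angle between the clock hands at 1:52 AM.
Hour hand position: 1 x 30 + 52 x 0.5 = 56 degrees
Minute hand position: 52 x 6 = 312 degrees
Difference: |56 - 312| = 256 degrees
Since 256 > 180, the smaller angle is 360 - 256 = 104 degrees

Final answer: 104 degrees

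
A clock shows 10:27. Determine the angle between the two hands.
Hour hand position: 10 x 30 + 27 x 0.5 = 313.5 degrees
Minute hand position: 27 x 6 = 162 degrees
Difference: |313.5 - 162| = 151.5 degrees
The angle between the hands is 151.5 degrees

Final answer: 151.5 degrees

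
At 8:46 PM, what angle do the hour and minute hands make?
Hour hand position: 8 x 30 + 46 x 0.5 = 263 degrees
Minute hand position: 46 x 6 = 276 degrees
Difference: |263 - 276| = 13 degrees
The angle between the hands is 13 degrees

Final answer: 13 degrees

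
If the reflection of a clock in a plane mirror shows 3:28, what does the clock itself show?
Reflection across the vertical (12-6) axis maps a hand at angle A degrees to (360 - A) degrees, which sends a reading of T minutes past 12:00 to (720 - T) minutes past 12:00.
Mirror reads 3:28 = 208 minutes past 12:00.
Actual time: (720 - 208) mod 720 = 512 minutes = 8:32.

Final answer: 8:32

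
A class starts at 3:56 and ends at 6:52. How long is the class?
From 3:56 to 6:52:
(6 x 60 + 52) - (3 x 60 + 56) = 412 - 236 = 176 minutes
= 2 hours and 56 minutes

Final answer: 2 hours and 56 minutes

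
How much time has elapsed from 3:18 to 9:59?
From 3:18 to 9:59:
(9 x 60 + 59) - (3 x 60 + 18) = 599 - 198 = 401 minutes
= 6 hours and 41 minutes

Final answer: 6 hours and 41 minutes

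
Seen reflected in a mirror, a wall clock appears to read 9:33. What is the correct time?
Reflection across the vertical (12-6) axis maps a hand at angle A degrees to (360 - A) degrees, which sends a reading of T minutes past 12:00 to (720 - T) minutes past 12:00.
Mirror reads 9:33 = 573 minutes past 12:00.
Actual time: (720 - 573) mod 720 = 147 minutes = 2:27.

Final answer: 2:27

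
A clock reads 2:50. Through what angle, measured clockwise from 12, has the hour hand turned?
The hour hand moves 30 degrees per hour and 0.5 degrees per minute.
At 2:50: (2) x 30 + 50 x 0.5 = 60 + 25 = 85 degrees

Final answer: 85 degrees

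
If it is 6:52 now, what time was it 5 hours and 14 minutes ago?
Starting time: 6:52 = 412 total minutes past 12:00
Subtracting: 5 hours and 14 minutes = 314 minutes
412 - 314 = 98 minutes
= 1 hour and 38 minutes past 12:00 = 1:38

Final answer: 1:38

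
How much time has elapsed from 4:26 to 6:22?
From 4:26 to 6:22:
(6 x 60 + 22) - (4 x 60 + 26) = 382 - 266 = 116 minutes
= 1 hour and 56 minutes

Final answer: 1 hour and 56 minutes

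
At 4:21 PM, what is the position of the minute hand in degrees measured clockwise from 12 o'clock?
The minute hand moves 6 degrees per minute.
At 4:21: 21 x 6 = 126 degrees

Final answer: 126 degrees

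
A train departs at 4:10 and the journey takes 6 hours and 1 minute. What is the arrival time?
Starting time: 4:10
Adding 1 minute to 10 minutes: 10 + 1 = 11 minutes
Adding 6 hours: 4 + 6 = 10
Final time: 10:11

Final answer: 10:11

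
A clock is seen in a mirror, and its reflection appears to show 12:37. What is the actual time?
Reflection across the vertical (12-6) axis maps a hand at angle A degrees to (360 - A) degrees, which sends a reading of T minutes past 12:00 to (720 - T) minutes past 12:00.
Mirror reads 12:37 = 37 minutes past 12:00.
Actual time: (720 - 37) mod 720 = 683 minutes = 11:23.

Final answer: 11:23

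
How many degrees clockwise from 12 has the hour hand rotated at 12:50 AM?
The hour hand moves 30 degrees per hour and 0.5 degrees per minute.
At 12:50: (0) x 30 + 50 x 0.5 = 0 + 25 = 25 degrees

Final answer: 25 degrees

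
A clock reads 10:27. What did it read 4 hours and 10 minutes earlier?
Starting time: 10:27 = 627 total minutes past 12:00
Subtracting: 4 hours and 10 minutes = 250 minutes
627 - 250 = 377 minutes
= 6 hours and 17 minutes past 12:00 = 6:17

Final answer: 6:17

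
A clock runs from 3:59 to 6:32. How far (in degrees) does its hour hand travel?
The hour hand moves 0.5 degrees per minute.
Time elapsed: 6:32 - 3:59 = 153 minutes
Angular displacement: 153 x 0.5 = 76.5 degrees

Final answer: 76.5 degrees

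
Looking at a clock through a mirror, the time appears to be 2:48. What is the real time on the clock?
Reflection across the vertical (12-6) axis maps a hand at angle A degrees to (360 - A) degrees, which sends a reading of T minutes past 12:00 to (720 - T) minutes past 12:00.
Mirror reads 2:48 = 168 minutes past 12:00.
Actual time: (720 - 168) mod 720 = 552 minutes = 9:12.

Final answer: 9:12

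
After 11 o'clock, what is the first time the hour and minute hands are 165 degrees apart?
At t minutes past 11:00, the hour hand is at 30 x 11 + 0.5t degrees and the minute hand is at 6t degrees.
The smaller angle between them is 165 degrees when |30H - 5.5t| = 165 or |30H - 5.5t| = 195.
With H = 11, solve 30 x 11 - 5.5t = +/- target for each target:
  t = (30 x 11 - 165) / 5.5 = 30
  t = (30 x 11 + 165) / 5.5 = 90 (outside (0, 60))
  t = (30 x 11 - 195) / 5.5 = 24.55
  t = (30 x 11 + 195) / 5.5 = 95.45 (outside (0, 60))
Valid solutions in (0, 60): {24.55, 30} minutes.
The first occurrence is t = 24.55 minutes.
The hands form a 165-degree angle at 24.55 minutes past 11:00.

Final answer: 24.55 minutes past 11:00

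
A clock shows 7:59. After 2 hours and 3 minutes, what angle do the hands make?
First find the time 2 hours and 3 minutes after 7:59.
Total minutes: 7 x 60 + 59 + 2 x 60 + 3 = 602.
602 mod 720 = 602 minutes = 10:02.
Now compute the angle at 10:02:
Hour hand: 10 x 30 + 2 x 0.5 = 301 degrees
Minute hand: 2 x 6 = 12 degrees
Difference: |301 - 12| = 289 degrees
Smaller angle: 360 - 289 = 71 degrees

Final answer: 71 degrees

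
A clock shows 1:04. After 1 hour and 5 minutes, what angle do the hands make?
First find the time 1 hour and 5 minutes after 1:04.
Total minutes: 1 x 60 + 4 + 1 x 60 + 5 = 129.
129 mod 720 = 129 minutes = 2:09.
Now compute the angle at 2:09:
Hour hand: 2 x 30 + 9 x 0.5 = 64.5 degrees
Minute hand: 9 x 6 = 54 degrees
Difference: |64.5 - 54| = 10.5 degrees
The angle is 10.5 degrees

Final answer: 10.5 degrees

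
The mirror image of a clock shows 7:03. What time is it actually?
Reflection across the vertical (12-6) axis maps a hand at angle A degrees to (360 - A) degrees, which sends a reading of T minutes past 12:00 to (720 - T) minutes past 12:00.
Mirror reads 7:03 = 423 minutes past 12:00.
Actual time: (720 - 423) mod 720 = 297 minutes = 4:57.

Final answer: 4:57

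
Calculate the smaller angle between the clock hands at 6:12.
Hour hand position: 6 x 30 + 12 x 0.5 = 186 degrees
Minute hand position: 12 x 6 = 72 degrees
Difference: |186 - 72| = 114 degrees
The angle between the hands is 114 degrees

Final answer: 114 degrees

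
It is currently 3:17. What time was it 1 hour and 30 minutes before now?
Starting time: 3:17 = 197 total minutes past 12:00
Subtracting: 1 hour and 30 minutes = 90 minutes
197 - 90 = 107 minutes
= 1 hour and 47 minutes past 12:00 = 1:47

Final answer: 1:47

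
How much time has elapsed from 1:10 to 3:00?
From 1:10 to 3:00:
(3 x 60 + 0) - (1 x 60 + 10) = 180 - 70 = 110 minutes
= 1 hour and 50 minutes

Final answer: 1 hour and 50 minutes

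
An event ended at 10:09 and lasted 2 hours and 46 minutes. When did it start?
Starting time: 10:09 = 609 total minutes past 12:00
Subtracting: 2 hours and 46 minutes = 166 minutes
609 - 166 = 443 minutes
= 7 hours and 23 minutes past 12:00 = 7:23

Final answer: 7:23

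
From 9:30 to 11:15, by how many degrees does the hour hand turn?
The hour hand moves 0.5 degrees per minute.
Time elapsed: 11:15 - 9:30 = 105 minutes
Angular displacement: 105 x 0.5 = 52.5 degrees

Final answer: 52.5 degrees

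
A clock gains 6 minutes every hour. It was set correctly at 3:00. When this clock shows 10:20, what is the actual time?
For every 60 true minutes, the faulty clock advances 66 minutes, so 1 faulty-clock minute corresponds to 60/66 true minutes.
From 3:00 to 10:20 on the faulty dial is 440 minutes.
True elapsed: 440 x 60/66 = 400 minutes = 6 hours and 40 minutes.
True time: 3:00 + 6 hours and 40 minutes = 9:40.

Final answer: 9:40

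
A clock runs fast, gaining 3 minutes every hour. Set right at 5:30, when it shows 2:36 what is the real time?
For every 60 true minutes, the faulty clock advances 63 minutes, so 1 faulty-clock minute corresponds to 60/63 true minutes.
From 5:30 to 2:36 on the faulty dial is 546 minutes.
True elapsed: 546 x 60/63 = 520 minutes = 8 hours and 40 minutes.
True time: 5:30 + 8 hours and 40 minutes = 2:10.

Final answer: 2:10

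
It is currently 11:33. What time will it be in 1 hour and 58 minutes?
Starting time: 11:33
Adding 58 minutes to 33 minutes: 33 + 58 = 91 minutes = 1 hour and 31 minutes
Adding 1 hour: 11 + 1 + 1 (carry) = 13 - 12 = 1
Final time: 1:31

Final answer: 1:31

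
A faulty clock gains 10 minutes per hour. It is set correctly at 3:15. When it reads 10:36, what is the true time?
For every 60 true minutes, the faulty clock advances 70 minutes, so 1 faulty-clock minute corresponds to 60/70 true minutes.
From 3:15 to 10:36 on the faulty dial is 441 minutes.
True elapsed: 441 x 60/70 = 378 minutes = 6 hours and 18 minutes.
True time: 3:15 + 6 hours and 18 minutes = 9:33.

Final answer: 9:33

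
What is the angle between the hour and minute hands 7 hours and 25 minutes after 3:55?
First find the time 7 hours and 25 minutes after 3:55.
Total minutes: 3 x 60 + 55 + 7 x 60 + 25 = 680.
680 mod 720 = 680 minutes = 11:20.
Now compute the angle at 11:20:
Hour hand: 11 x 30 + 20 x 0.5 = 340 degrees
Minute hand: 20 x 6 = 120 degrees
Difference: |340 - 120| = 220 degrees
Smaller angle: 360 - 220 = 140 degrees

Final answer: 140 degrees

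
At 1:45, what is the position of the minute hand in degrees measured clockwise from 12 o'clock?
The minute hand moves 6 degrees per minute.
At 1:45: 45 x 6 = 270 degrees

Final answer: 270 degrees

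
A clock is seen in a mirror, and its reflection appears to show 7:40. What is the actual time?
Reflection across the vertical (12-6) axis maps a hand at angle A degrees to (360 - A) degrees, which sends a reading of T minutes past 12:00 to (720 - T) minutes past 12:00.
Mirror reads 7:40 = 460 minutes past 12:00.
Actual time: (720 - 460) mod 720 = 260 minutes = 4:20.

Final answer: 4:20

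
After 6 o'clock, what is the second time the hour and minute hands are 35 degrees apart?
At t minutes past 6:00, the hour hand is at 30 x 6 + 0.5t degrees and the minute hand is at 6t degrees.
The smaller angle between them is 35 degrees when |30H - 5.5t| = 35 or |30H - 5.5t| = 325.
With H = 6, solve 30 x 6 - 5.5t = +/- target for each target:
  t = (30 x 6 - 35) / 5.5 = 26.36
  t = (30 x 6 + 35) / 5.5 = 39.09
  t = (30 x 6 - 325) / 5.5 = -26.36 (outside (0, 60))
  t = (30 x 6 + 325) / 5.5 = 91.82 (outside (0, 60))
Valid solutions in (0, 60): {26.36, 39.09} minutes.
The second occurrence is t = 39.09 minutes.
The hands form a 35-degree angle at 39.09 minutes past 6:00.

Final answer: 39.09 minutes past 6:00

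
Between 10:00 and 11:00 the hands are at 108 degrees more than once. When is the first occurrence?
At t minutes past 10:00, the hour hand is at 30 x 10 + 0.5t degrees and the minute hand is at 6t degrees.
The smaller angle between them is 108 degrees when |30H - 5.5t| = 108 or |30H - 5.5t| = 252.
With H = 10, solve 30 x 10 - 5.5t = +/- target for each target:
  t = (30 x 10 - 108) / 5.5 = 34.91
  t = (30 x 10 + 108) / 5.5 = 74.18 (outside (0, 60))
  t = (30 x 10 - 252) / 5.5 = 8.73
  t = (30 x 10 + 252) / 5.5 = 100.36 (outside (0, 60))
Valid solutions in (0, 60): {8.73, 34.91} minutes.
The first occurrence is t = 8.73 minutes.
The hands form a 108-degree angle at 8.73 minutes past 10:00.

Final answer: 8.73 minutes past 10:00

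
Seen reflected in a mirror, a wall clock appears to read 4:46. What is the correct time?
Reflection across the vertical (12-6) axis maps a hand at angle A degrees to (360 - A) degrees, which sends a reading of T minutes past 12:00 to (720 - T) minutes past 12:00.
Mirror reads 4:46 = 286 minutes past 12:00.
Actual time: (720 - 286) mod 720 = 434 minutes = 7:14.

Final answer: 7:14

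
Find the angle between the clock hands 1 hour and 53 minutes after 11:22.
First find the time 1 hour and 53 minutes after 11:22.
Total minutes: 11 x 60 + 22 + 1 x 60 + 53 = 795.
795 mod 720 = 75 minutes = 1:15.
Now compute the angle at 1:15:
Hour hand: 1 x 30 + 15 x 0.5 = 37.5 degrees
Minute hand: 15 x 6 = 90 degrees
Difference: |37.5 - 90| = 52.5 degrees
The angle is 52.5 degrees

Final answer: 52.5 degrees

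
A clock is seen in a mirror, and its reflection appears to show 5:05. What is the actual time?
Reflection across the vertical (12-6) axis maps a hand at angle A degrees to (360 - A) degrees, which sends a reading of T minutes past 12:00 to (720 - T) minutes past 12:00.
Mirror reads 5:05 = 305 minutes past 12:00.
Actual time: (720 - 305) mod 720 = 415 minutes = 6:55.

Final answer: 6:55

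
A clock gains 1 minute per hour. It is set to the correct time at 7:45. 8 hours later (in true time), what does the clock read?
For every 60 true minutes, the faulty clock advances 60 + 1 = 61 minutes.
True elapsed: 8 hours = 480 minutes.
Faulty clock advances: 480 x 61/60 = 488 minutes (drift: 8 minutes ahead).
Shown time: 7:45 + 488 minutes = 3:53.

Final answer: 3:53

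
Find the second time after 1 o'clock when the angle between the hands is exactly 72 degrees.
At t minutes past 1:00, the hour hand is at 30 x 1 + 0.5t degrees and the minute hand is at 6t degrees.
The smaller angle between them is 72 degrees when |30H - 5.5t| = 72 or |30H - 5.5t| = 288.
With H = 1, solve 30 x 1 - 5.5t = +/- target for each target:
  t = (30 x 1 - 72) / 5.5 = -7.64 (outside (0, 60))
  t = (30 x 1 + 72) / 5.5 = 18.55
  t = (30 x 1 - 288) / 5.5 = -46.91 (outside (0, 60))
  t = (30 x 1 + 288) / 5.5 = 57.82
Valid solutions in (0, 60): {18.55, 57.82} minutes.
The second occurrence is t = 57.82 minutes.
The hands form a 72-degree angle at 57.82 minutes past 1:00.

Final answer: 57.82 minutes past 1:00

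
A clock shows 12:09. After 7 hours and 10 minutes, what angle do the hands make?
First find the time 7 hours and 10 minutes after 12:09.
Total minutes: 12 x 60 + 9 + 7 x 60 + 10 = 1159.
1159 mod 720 = 439 minutes = 7:19.
Now compute the angle at 7:19:
Hour hand: 7 x 30 + 19 x 0.5 = 219.5 degrees
Minute hand: 19 x 6 = 114 degrees
Difference: |219.5 - 114| = 105.5 degrees
The angle is 105.5 degrees

Final answer: 105.5 degrees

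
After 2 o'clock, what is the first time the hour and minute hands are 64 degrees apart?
At t minutes past 2:00, the hour hand is at 30 x 2 + 0.5t degrees and the minute hand is at 6t degrees.
The smaller angle between them is 64 degrees when |30H - 5.5t| = 64 or |30H - 5.5t| = 296.
With H = 2, solve 30 x 2 - 5.5t = +/- target for each target:
  t = (30 x 2 - 64) / 5.5 = -0.73 (outside (0, 60))
  t = (30 x 2 + 64) / 5.5 = 22.55
  t = (30 x 2 - 296) / 5.5 = -42.91 (outside (0, 60))
  t = (30 x 2 + 296) / 5.5 = 64.73 (outside (0, 60))
Valid solutions in (0, 60): {22.55} minutes.
The first occurrence is t = 22.55 minutes.
The hands form a 64-degree angle at 22.55 minutes past 2:00.

Final answer: 22.55 minutes past 2:00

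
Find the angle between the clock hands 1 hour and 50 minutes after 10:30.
First find the time 1 hour and 50 minutes after 10:30.
Total minutes: 10 x 60 + 30 + 1 x 60 + 50 = 740.
740 mod 720 = 20 minutes = 12:20.
Now compute the angle at 12:20:
Hour hand: 0 x 30 + 20 x 0.5 = 10 degrees
Minute hand: 20 x 6 = 120 degrees
Difference: |10 - 120| = 110 degrees
The angle is 110 degrees

Final answer: 110 degrees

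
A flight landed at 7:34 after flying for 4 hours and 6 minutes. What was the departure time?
Starting time: 7:34 = 454 total minutes past 12:00
Subtracting: 4 hours and 6 minutes = 246 minutes
454 - 246 = 208 minutes
= 3 hours and 28 minutes past 12:00 = 3:28

Final answer: 3:28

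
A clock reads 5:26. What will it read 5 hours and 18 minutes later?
Starting time: 5:26
Adding 18 minutes to 26 minutes: 26 + 18 = 44 minutes
Adding 5 hours: 5 + 5 = 10
Final time: 10:44

Final answer: 10:44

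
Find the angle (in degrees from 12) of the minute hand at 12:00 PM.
The minute hand moves 6 degrees per minute.
At 12:00: 0 x 6 = 0 degrees

Final answer: 0 degrees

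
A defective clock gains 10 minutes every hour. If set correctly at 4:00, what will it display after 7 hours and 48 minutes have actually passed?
For every 60 true minutes, the faulty clock advances 60 + 10 = 70 minutes.
True elapsed: 7 hours and 48 minutes = 468 minutes.
Faulty clock advances: 468 x 70/60 = 546 minutes (drift: 78 minutes ahead).
Shown time: 4:00 + 546 minutes = 1:06.

Final answer: 1:06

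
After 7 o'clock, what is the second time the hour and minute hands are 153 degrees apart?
At t minutes past 7:00, the hour hand is at 30 x 7 + 0.5t degrees and the minute hand is at 6t degrees.
The smaller angle between them is 153 degrees when |30H - 5.5t| = 153 or |30H - 5.5t| = 207.
With H = 7, solve 30 x 7 - 5.5t = +/- target for each target:
  t = (30 x 7 - 153) / 5.5 = 10.36
  t = (30 x 7 + 153) / 5.5 = 66 (outside (0, 60))
  t = (30 x 7 - 207) / 5.5 = 0.55
  t = (30 x 7 + 207) / 5.5 = 75.82 (outside (0, 60))
Valid solutions in (0, 60): {0.55, 10.36} minutes.
The second occurrence is t = 10.36 minutes.
The hands form a 153-degree angle at 10.36 minutes past 7:00.

Final answer: 10.36 minutes past 7:00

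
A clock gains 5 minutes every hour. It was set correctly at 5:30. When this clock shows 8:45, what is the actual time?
For every 60 true minutes, the faulty clock advances 65 minutes, so 1 faulty-clock minute corresponds to 60/65 true minutes.
From 5:30 to 8:45 on the faulty dial is 195 minutes.
True elapsed: 195 x 60/65 = 180 minutes = 3 hours.
True time: 5:30 + 3 hours = 8:30.

Final answer: 8:30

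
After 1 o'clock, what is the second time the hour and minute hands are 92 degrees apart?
At t minutes past 1:00, the hour hand is at 30 x 1 + 0.5t degrees and the minute hand is at 6t degrees.
The smaller angle between them is 92 degrees when |30H - 5.5t| = 92 or |30H - 5.5t| = 268.
With H = 1, solve 30 x 1 - 5.5t = +/- target for each target:
  t = (30 x 1 - 92) / 5.5 = -11.27 (outside (0, 60))
  t = (30 x 1 + 92) / 5.5 = 22.18
  t = (30 x 1 - 268) / 5.5 = -43.27 (outside (0, 60))
  t = (30 x 1 + 268) / 5.5 = 54.18
Valid solutions in (0, 60): {22.18, 54.18} minutes.
The second occurrence is t = 54.18 minutes.
The hands form a 92-degree angle at 54.18 minutes past 1:00.

Final answer: 54.18 minutes past 1:00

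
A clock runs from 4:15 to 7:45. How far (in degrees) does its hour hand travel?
The hour hand moves 0.5 degrees per minute.
Time elapsed: 7:45 - 4:15 = 210 minutes
Angular displacement: 210 x 0.5 = 105 degrees

Final answer: 105 degrees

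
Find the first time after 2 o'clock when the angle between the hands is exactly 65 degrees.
At t minutes past 2:00, the hour hand is at 30 x 2 + 0.5t degrees and the minute hand is at 6t degrees.
The smaller angle between them is 65 degrees when |30H - 5.5t| = 65 or |30H - 5.5t| = 295.
With H = 2, solve 30 x 2 - 5.5t = +/- target for each target:
  t = (30 x 2 - 65) / 5.5 = -0.91 (outside (0, 60))
  t = (30 x 2 + 65) / 5.5 = 22.73
  t = (30 x 2 - 295) / 5.5 = -42.73 (outside (0, 60))
  t = (30 x 2 + 295) / 5.5 = 64.55 (outside (0, 60))
Valid solutions in (0, 60): {22.73} minutes.
The first occurrence is t = 22.73 minutes.
The hands form a 65-degree angle at 22.73 minutes past 2:00.

Final answer: 22.73 minutes past 2:00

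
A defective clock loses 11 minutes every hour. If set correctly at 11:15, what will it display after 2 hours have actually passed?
For every 60 true minutes, the faulty clock advances 60 - 11 = 49 minutes.
True elapsed: 2 hours = 120 minutes.
Faulty clock advances: 120 x 49/60 = 98 minutes (drift: 22 minutes behind).
Shown time: 11:15 + 98 minutes = 12:53.

Final answer: 12:53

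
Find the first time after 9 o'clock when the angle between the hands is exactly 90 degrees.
At t minutes past 9:00, the hour hand is at 30 x 9 + 0.5t degrees and the minute hand is at 6t degrees.
The smaller angle between them is 90 degrees when |30H - 5.5t| = 90 or |30H - 5.5t| = 270.
With H = 9, solve 30 x 9 - 5.5t = +/- target for each target:
  t = (30 x 9 - 90) / 5.5 = 32.73
  t = (30 x 9 + 90) / 5.5 = 65.45 (outside (0, 60))
  t = (30 x 9 - 270) / 5.5 = 0 (outside (0, 60))
  t = (30 x 9 + 270) / 5.5 = 98.18 (outside (0, 60))
Valid solutions in (0, 60): {32.73} minutes.
The first occurrence is t = 32.73 minutes.
The hands form a 90-degree angle at 32.73 minutes past 9:00.

Final answer: 32.73 minutes past 9:00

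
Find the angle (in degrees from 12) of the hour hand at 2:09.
The hour hand moves 30 degrees per hour and 0.5 degrees per minute.
At 2:09: (2) x 30 + 9 x 0.5 = 60 + 4.5 = 64.5 degrees

Final answer: 64.5 degrees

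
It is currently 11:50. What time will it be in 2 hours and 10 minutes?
Starting time: 11:50
Adding 10 minutes to 50 minutes: 50 + 10 = 60 minutes = 1 hour
Adding 2 hours: 11 + 2 + 1 (carry) = 14 - 12 = 2
Final time: 2:00

Final answer: 2:00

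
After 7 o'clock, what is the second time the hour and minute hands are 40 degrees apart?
At t minutes past 7:00, the hour hand is at 30 x 7 + 0.5t degrees and the minute hand is at 6t degrees.
The smaller angle between them is 40 degrees when |30H - 5.5t| = 40 or |30H - 5.5t| = 320.
With H = 7, solve 30 x 7 - 5.5t = +/- target for each target:
  t = (30 x 7 - 40) / 5.5 = 30.91
  t = (30 x 7 + 40) / 5.5 = 45.45
  t = (30 x 7 - 320) / 5.5 = -20 (outside (0, 60))
  t = (30 x 7 + 320) / 5.5 = 96.36 (outside (0, 60))
Valid solutions in (0, 60): {30.91, 45.45} minutes.
The second occurrence is t = 45.45 minutes.
The hands form a 40-degree angle at 45.45 minutes past 7:00.

Final answer: 45.45 minutes past 7:00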